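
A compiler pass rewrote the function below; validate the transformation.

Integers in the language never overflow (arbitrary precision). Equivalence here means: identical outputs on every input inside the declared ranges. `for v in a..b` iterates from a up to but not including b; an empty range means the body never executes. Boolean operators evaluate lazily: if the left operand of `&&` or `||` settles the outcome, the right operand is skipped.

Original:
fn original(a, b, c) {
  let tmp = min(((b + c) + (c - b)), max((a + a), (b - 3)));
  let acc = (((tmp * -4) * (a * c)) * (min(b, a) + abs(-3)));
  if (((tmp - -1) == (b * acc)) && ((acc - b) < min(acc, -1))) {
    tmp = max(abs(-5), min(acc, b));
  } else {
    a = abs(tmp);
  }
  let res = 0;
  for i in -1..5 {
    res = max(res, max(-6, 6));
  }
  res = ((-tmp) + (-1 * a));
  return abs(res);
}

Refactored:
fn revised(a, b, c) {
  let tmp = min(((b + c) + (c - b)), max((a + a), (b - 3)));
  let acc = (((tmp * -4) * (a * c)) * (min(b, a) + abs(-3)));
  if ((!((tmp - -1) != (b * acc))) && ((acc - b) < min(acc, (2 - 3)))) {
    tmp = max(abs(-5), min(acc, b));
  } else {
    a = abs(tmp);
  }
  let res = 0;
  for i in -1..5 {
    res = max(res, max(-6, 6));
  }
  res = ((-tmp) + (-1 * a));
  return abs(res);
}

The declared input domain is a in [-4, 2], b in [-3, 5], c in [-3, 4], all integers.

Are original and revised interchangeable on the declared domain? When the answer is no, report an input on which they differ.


Behavior is preserved: although boolean connective usage differs, constant usage differs, comparison usage differs, arithmetic usage differs, the outputs never diverge.
One worked example (a=0, b=1, c=-3) — original: tmp=-6, then acc=0, then (((tmp - -1) == (b * acc)) && ((acc - b) < min(acc, -1))) is false, then a=6, then res=0, then (i=-1), then res=6, then (i=0), then res=6, then (i=1), then res=6, then (i=2), then res=6, then (i=3), then res=6, then (i=4), then res=6, then res=0, then returns 0; revised: tmp=-6, then acc=0, then ((!((tmp - -1) != (b * acc))) && ((acc - b) < min(acc, (2 - 3)))) is false, then a=6, then res=0, then (i=-1), then res=6, then (i=0), then res=6, then (i=1), then res=6, then (i=2), then res=6, then (i=3), then res=6, then (i=4), then res=6, then res=0, then returns 0; agreement on 0.
Every one of the 504 inputs gives matching results.
verdict: equivalent


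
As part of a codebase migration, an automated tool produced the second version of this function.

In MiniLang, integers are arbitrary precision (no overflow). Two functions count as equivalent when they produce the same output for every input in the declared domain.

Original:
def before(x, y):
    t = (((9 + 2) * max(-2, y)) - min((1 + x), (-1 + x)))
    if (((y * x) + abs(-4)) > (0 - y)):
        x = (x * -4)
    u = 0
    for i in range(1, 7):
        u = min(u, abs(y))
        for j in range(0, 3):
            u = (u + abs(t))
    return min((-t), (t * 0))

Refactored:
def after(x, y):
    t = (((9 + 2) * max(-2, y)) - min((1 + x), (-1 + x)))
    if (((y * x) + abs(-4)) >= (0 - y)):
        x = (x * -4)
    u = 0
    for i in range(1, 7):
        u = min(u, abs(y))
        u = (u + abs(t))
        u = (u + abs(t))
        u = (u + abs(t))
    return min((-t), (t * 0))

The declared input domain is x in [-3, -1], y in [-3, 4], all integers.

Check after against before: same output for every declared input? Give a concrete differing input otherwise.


Although `(((y * x) + abs(-4)) > (0 - y))` became `(((y * x) + abs(-4)) >= (0 - y))`, no input in the stated domain can expose it.
Tracing x=-1, y=2: before: t = 24; (((y * x) + abs(-4)) > (0 - y)) -> true; x = 4; u = 0; [i=1]; u = 0; [j=0]; u = 24; [j=1]; u = 48; [j=2]; u = 72; [i=2]; u = 2; [j=0]; u = 26; [j=1]; u = 50; [j=2]; u = 74; [i=3]; u = 2; [j=0]; u = 26; [j=1]; u = 50; [j=2]; u = 74; [i=4]; u = 2; [j=0]; u = 26; [j=1]; u = 50; [j=2]; u = 74; [i=5]; u = 2; [j=0]; u = 26; [j=1]; u = 50; [j=2]; u = 74; [i=6]; u = 2; [j=0]; u = 26; [j=1]; u = 50; [j=2]; u = 74; return -24 | after: t = 24; (((y * x) + abs(-4)) >= (0 - y)) -> true; x = 4; u = 0; [i=1]; u = 0; u = 24; u = 48; u = 72; [i=2]; u = 2; u = 26; u = 50; u = 74; [i=3]; u = 2; u = 26; u = 50; u = 74; [i=4]; u = 2; u = 26; u = 50; u = 74; [i=5]; u = 2; u = 26; u = 50; u = 74; [i=6]; u = 2; u = 26; u = 50; u = 74; return -24 — matching result -24.
Checked all 24 inputs in the declared domain: the outputs agree on every one.
verdict: equivalent


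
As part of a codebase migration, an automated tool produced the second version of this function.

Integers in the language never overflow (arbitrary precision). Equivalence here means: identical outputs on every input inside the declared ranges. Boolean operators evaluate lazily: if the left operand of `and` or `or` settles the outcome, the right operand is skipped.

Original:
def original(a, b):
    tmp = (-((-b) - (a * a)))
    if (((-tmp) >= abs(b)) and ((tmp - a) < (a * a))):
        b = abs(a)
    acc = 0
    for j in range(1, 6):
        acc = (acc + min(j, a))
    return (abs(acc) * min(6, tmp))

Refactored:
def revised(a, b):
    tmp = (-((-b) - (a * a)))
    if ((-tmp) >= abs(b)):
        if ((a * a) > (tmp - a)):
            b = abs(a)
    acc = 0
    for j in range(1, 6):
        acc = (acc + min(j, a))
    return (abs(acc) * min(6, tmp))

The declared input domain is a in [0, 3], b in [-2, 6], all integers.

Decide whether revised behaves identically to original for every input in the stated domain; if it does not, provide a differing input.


The two are interchangeable: boolean connective usage differs, and statement counts differ, and branching structure differs, and comparison usage differs, and every declared input agrees.
Spot check at a=2, b=-1 — original: tmp=3, then (((-tmp) >= abs(b)) and ((tmp - a) < (a * a))) is false, then acc=0, then (j=1), then acc=1, then (j=2), then acc=3, then (j=3), then acc=5, then (j=4), then acc=7, then (j=5), then acc=9, then returns 27. revised: tmp=3, then ((-tmp) >= abs(b)) is false, then acc=0, then (j=1), then acc=1, then (j=2), then acc=3, then (j=3), then acc=5, then (j=4), then acc=7, then (j=5), then acc=9, then returns 27. Both give 27.
Sweeping the whole domain (36 inputs) finds no disagreement.
verdict: equivalent


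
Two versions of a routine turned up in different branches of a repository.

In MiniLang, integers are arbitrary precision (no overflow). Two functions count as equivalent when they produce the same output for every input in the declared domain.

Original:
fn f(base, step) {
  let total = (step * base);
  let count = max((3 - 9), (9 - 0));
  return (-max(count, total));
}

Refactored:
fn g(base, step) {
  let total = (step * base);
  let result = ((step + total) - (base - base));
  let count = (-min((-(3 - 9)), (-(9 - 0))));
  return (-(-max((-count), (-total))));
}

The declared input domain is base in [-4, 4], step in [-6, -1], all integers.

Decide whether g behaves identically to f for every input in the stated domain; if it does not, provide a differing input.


base=-4, step=-6 yields -24 from f but -9 from g.
verdict: not equivalent; witness: base=-4, step=-6


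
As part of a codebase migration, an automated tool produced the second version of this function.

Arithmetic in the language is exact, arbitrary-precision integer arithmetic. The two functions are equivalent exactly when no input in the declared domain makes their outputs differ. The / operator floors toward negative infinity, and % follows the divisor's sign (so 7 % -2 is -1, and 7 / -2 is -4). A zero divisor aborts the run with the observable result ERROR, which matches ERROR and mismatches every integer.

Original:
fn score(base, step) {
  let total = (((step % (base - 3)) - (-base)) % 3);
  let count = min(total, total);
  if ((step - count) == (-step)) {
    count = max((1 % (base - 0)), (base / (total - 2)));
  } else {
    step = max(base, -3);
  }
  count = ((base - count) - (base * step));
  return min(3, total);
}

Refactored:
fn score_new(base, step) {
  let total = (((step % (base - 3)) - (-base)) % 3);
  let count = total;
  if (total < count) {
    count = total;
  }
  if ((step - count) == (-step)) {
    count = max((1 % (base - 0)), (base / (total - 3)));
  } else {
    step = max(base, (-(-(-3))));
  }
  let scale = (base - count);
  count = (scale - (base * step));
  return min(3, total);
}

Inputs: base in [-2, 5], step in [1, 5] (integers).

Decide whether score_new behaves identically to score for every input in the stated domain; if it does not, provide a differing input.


Run the pair on base=-1, step=1.
score: total=2, then count=2, then ((step - count) == (-step)) is true, then a zero divisor aborts: ERROR
score_new: total=2, then count=2, then (total < count) is false, then ((step - count) == (-step)) is true, then count=1, then scale=-2, then count=-1, then returns 2
ERROR != 2, so the rewrite changes behavior.
verdict: not equivalent; witness: base=-1, step=1


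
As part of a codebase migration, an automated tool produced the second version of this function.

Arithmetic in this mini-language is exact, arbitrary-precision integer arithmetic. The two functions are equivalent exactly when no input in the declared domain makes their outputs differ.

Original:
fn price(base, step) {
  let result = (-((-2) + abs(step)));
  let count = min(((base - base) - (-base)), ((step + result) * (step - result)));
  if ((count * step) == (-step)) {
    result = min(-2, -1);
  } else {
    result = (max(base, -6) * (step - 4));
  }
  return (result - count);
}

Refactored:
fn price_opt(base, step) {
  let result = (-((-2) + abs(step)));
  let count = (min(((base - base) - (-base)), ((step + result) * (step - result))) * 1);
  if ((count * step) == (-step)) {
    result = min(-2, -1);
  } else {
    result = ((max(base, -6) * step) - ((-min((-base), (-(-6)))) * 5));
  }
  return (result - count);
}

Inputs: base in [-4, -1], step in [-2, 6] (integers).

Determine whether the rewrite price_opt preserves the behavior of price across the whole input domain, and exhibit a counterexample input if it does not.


Not equivalent: base=-4, step=-2 separates them (28 vs 32).
price: result := 0 | count := -4 | ((count * step) == (-step)): false | result := 24 | result 28
price_opt: result := 0 | count := -4 | ((count * step) == (-step)): false | result := 28 | result 32
verdict: not equivalent; witness: base=-4, step=-2


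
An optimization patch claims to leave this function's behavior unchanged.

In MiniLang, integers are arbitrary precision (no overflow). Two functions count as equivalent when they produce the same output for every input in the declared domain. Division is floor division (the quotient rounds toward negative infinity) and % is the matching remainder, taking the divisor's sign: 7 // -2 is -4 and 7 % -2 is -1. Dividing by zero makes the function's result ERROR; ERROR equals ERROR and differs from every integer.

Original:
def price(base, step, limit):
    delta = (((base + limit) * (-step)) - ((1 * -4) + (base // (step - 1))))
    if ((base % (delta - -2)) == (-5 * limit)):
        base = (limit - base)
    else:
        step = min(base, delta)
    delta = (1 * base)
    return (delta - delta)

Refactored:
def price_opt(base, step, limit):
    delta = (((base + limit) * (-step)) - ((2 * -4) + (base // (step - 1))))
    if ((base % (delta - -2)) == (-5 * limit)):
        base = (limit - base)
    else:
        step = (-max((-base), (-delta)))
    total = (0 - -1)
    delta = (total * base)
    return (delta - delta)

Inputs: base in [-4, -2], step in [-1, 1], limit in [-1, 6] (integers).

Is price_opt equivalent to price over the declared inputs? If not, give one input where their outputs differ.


There is a counterexample at base=-4, step=-1, limit=0: ERROR on one side, 0 on the other.
price: delta becomes -2; next hits division by zero so the output is ERROR
price_opt: delta becomes 2; next ((base % (delta - -2)) == (-5 * limit)) evaluates to true; next base becomes 4; next total becomes 1; next delta becomes 4; next final value 0
verdict: not equivalent; witness: base=-4, step=-1, limit=0


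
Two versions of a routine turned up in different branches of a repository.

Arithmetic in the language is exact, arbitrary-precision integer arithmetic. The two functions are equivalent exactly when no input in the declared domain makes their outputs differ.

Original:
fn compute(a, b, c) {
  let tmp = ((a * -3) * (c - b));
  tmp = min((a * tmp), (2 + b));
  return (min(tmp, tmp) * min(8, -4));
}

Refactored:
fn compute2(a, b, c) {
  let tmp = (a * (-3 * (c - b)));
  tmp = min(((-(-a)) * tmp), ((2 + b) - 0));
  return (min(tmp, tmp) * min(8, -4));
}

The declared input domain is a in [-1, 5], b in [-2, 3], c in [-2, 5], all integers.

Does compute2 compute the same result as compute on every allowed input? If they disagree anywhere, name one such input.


Differences: constant usage differs, and arithmetic usage differs — yet all 336 inputs agree.
verdict: equivalent


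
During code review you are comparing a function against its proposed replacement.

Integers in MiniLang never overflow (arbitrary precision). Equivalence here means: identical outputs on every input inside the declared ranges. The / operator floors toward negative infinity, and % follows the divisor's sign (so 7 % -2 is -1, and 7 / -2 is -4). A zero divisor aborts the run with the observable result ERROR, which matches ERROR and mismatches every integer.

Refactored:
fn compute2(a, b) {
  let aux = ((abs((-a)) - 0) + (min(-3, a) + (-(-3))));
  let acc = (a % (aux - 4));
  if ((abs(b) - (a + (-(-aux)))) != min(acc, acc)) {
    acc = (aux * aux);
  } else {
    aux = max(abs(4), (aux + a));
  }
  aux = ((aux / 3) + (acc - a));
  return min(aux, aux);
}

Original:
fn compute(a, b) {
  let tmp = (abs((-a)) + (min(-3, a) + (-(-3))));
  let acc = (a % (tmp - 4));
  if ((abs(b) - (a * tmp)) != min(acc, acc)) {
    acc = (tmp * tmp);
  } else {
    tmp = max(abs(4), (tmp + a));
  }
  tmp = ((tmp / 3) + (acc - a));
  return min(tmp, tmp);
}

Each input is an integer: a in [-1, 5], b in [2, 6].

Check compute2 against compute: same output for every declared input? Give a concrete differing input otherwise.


There is a counterexample at a=3, b=6: 7 on one side, -1 on the other.
compute: tmp=3, then acc=0, then ((abs(b) - (a * tmp)) != min(acc, acc)) is true, then acc=9, then tmp=7, then returns 7
compute2: aux=3, then acc=0, then ((abs(b) - (a + (-(-aux)))) != min(acc, acc)) is false, then aux=6, then aux=-1, then returns -1
verdict: not equivalent; witness: a=3, b=6


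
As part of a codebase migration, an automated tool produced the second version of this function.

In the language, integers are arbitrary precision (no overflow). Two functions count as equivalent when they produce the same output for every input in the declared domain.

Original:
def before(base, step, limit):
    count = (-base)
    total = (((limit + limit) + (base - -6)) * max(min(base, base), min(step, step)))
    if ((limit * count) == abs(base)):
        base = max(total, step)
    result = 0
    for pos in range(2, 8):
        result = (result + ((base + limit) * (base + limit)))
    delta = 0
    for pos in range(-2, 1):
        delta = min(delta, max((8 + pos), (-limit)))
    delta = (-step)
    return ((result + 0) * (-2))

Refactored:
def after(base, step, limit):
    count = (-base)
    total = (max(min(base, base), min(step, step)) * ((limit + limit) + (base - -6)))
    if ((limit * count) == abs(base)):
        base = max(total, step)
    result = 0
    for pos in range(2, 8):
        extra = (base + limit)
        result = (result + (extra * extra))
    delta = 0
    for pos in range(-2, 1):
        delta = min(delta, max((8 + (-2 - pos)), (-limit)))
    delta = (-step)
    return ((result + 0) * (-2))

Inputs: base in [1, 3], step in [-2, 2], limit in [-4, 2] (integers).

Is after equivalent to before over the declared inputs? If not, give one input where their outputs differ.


This is a faithful refactor — statement counts differ, arithmetic usage differs, local variable names differ, constant usage differs, but the computed results match everywhere.
Spot check at base=2, step=-2, limit=1 — before: count := -2 | total := 20 | ((limit * count) == abs(base)): false | result := 0 | iter pos=2: | result := 9 | iter pos=3: | result := 18 | iter pos=4: | result := 27 | iter pos=5: | result := 36 | iter pos=6: | result := 45 | iter pos=7: | result := 54 | delta := 0 | iter pos=-2: | delta := 0 | iter pos=-1: | delta := 0 | iter pos=0: | delta := 0 | delta := 2 | result -108. after: count := -2 | total := 20 | ((limit * count) == abs(base)): false | result := 0 | iter pos=2: | extra := 3 | result := 9 | iter pos=3: | extra := 3 | result := 18 | iter pos=4: | extra := 3 | result := 27 | iter pos=5: | extra := 3 | result := 36 | iter pos=6: | extra := 3 | result := 45 | iter pos=7: | extra := 3 | result := 54 | delta := 0 | iter pos=-2: | delta := 0 | iter pos=-1: | delta := 0 | iter pos=0: | delta := 0 | delta := 2 | result -108. Both give -108.
Across all 105 domain points the two functions coincide.
verdict: equivalent


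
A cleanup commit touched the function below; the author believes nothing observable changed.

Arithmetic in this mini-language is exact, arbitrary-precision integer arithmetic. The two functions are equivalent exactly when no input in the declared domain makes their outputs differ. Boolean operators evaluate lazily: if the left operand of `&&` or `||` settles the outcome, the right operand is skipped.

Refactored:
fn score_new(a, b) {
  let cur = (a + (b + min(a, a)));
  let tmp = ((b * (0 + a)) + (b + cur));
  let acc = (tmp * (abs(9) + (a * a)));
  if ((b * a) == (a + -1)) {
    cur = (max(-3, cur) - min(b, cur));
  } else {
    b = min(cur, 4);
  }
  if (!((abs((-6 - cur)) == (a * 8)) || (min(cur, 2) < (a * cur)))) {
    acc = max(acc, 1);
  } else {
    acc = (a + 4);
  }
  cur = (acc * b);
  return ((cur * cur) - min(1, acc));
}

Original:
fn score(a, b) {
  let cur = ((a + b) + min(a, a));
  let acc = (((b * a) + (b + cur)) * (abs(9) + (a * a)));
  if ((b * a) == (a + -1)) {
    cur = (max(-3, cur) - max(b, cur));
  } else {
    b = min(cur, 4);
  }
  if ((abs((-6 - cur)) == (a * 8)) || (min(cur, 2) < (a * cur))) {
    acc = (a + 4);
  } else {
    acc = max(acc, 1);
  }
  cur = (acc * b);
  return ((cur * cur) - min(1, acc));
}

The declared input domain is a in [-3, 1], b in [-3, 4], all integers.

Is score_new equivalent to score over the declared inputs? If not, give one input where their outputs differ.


There is a counterexample at a=-1, b=2: 35 on one side, 3 on the other.
score: cur = 0; acc = 0; ((b * a) == (a + -1)) -> true; cur = -2; ((abs((-6 - cur)) == (a * 8)) || (min(cur, 2) < (a * cur))) -> true; acc = 3; cur = 6; return 35
score_new: cur = 0; tmp = 0; acc = 0; ((b * a) == (a + -1)) -> true; cur = 0; (!((abs((-6 - cur)) == (a * 8)) || (min(cur, 2) < (a * cur)))) -> true; acc = 1; cur = 2; return 3
verdict: not equivalent; witness: a=-1, b=2


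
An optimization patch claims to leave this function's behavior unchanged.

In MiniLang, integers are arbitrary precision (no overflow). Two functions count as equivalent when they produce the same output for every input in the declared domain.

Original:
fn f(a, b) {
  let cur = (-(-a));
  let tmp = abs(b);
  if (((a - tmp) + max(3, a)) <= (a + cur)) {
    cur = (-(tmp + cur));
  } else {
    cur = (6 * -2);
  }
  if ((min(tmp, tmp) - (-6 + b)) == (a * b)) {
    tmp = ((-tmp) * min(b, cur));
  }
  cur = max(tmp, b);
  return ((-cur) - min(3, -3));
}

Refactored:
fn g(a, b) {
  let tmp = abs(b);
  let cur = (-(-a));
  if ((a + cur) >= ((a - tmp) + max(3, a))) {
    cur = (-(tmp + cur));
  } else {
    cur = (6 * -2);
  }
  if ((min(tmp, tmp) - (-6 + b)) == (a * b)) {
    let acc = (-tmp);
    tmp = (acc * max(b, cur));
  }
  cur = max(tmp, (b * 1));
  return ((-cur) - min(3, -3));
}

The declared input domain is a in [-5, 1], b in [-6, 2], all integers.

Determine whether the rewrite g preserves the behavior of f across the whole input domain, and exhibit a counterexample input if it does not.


Input a=-5, b=-2: -21 from f versus -1 from g.
verdict: not equivalent; witness: a=-5, b=-2


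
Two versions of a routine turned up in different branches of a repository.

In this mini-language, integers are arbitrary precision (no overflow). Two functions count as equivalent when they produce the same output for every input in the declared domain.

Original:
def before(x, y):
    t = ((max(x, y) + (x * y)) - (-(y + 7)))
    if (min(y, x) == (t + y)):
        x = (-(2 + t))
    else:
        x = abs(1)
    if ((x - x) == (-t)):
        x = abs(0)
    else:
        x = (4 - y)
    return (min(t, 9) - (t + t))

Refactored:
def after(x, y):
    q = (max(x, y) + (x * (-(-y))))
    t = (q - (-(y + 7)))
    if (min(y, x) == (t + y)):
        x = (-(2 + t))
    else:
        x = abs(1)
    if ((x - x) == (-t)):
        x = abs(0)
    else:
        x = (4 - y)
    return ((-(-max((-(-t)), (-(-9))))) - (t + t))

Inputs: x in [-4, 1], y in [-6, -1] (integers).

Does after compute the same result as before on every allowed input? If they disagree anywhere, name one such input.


Consider the input x=-4, y=-6.
before: t = 21; (min(y, x) == (t + y)) -> false; x = 1; ((x - x) == (-t)) -> false; x = 10; return -33
after: q = 20; t = 21; (min(y, x) == (t + y)) -> false; x = 1; ((x - x) == (-t)) -> false; x = 10; return -21
-33 vs -21 — the two versions disagree here.
verdict: not equivalent; witness: x=-4, y=-6


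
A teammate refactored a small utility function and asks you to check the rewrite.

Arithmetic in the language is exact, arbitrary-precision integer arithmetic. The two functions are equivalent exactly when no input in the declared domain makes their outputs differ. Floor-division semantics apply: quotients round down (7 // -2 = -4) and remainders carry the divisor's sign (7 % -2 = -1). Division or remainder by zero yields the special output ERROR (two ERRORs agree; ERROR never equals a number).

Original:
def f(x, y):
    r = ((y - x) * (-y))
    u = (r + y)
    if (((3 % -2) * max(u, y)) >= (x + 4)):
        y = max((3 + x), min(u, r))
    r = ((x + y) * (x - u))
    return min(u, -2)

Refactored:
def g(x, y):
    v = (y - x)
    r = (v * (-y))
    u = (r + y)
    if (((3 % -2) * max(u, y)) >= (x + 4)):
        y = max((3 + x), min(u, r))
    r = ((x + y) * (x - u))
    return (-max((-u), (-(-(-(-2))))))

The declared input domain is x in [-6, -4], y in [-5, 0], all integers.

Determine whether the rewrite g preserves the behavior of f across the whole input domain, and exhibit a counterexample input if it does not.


This is a faithful refactor — min/max/abs usage differs; and local variable names differ; and statement counts differ, but the computed results match everywhere.
Spot check at x=-5, y=-4 — f: r=4, then u=0, then (((3 % -2) * max(u, y)) >= (x + 4)) is true, then y=0, then r=25, then returns -2. g: v=1, then r=4, then u=0, then (((3 % -2) * max(u, y)) >= (x + 4)) is true, then y=0, then r=25, then returns -2. Both give -2.
Every one of the 18 inputs gives matching results.
verdict: equivalent


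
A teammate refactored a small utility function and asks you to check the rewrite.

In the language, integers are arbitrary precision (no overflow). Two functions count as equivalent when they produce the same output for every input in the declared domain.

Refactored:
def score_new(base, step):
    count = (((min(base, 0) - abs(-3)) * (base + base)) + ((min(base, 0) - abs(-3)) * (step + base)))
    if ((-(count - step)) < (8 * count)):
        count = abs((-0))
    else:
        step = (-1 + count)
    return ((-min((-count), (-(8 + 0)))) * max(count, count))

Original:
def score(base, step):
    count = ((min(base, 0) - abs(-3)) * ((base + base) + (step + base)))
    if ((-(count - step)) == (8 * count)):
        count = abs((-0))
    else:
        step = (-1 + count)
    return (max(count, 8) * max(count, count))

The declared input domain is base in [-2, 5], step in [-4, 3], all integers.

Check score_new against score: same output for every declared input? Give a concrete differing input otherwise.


There is a counterexample at base=-2, step=-4: 2500 on one side, 0 on the other.
score: count := 50 | ((-(count - step)) == (8 * count)): false | step := 49 | result 2500
score_new: count := 50 | ((-(count - step)) < (8 * count)): true | count := 0 | result 0
verdict: not equivalent; witness: base=-2, step=-4


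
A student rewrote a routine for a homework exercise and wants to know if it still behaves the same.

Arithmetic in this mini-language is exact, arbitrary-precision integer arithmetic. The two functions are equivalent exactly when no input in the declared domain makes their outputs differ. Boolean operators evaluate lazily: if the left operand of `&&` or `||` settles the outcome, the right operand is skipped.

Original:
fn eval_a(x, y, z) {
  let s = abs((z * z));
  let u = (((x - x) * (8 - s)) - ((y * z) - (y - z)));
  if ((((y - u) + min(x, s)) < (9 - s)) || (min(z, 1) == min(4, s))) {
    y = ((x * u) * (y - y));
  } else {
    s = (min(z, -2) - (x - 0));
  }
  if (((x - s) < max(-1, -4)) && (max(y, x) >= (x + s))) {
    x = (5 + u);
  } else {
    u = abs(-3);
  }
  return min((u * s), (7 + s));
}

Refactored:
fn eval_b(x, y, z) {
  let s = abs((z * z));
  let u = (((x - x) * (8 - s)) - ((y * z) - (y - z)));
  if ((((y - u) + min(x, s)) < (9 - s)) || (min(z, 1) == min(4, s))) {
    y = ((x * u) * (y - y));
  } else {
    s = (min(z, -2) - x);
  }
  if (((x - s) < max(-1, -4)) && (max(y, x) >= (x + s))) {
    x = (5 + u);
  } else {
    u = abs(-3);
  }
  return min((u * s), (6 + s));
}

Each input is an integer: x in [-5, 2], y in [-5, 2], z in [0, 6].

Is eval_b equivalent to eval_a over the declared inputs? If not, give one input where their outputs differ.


There is a counterexample at x=-5, y=-5, z=2: 11 on one side, 10 on the other.
eval_a: s := 4 | u := 3 | ((((y - u) + min(x, s)) < (9 - s)) || (min(z, 1) == min(4, s))): true | y := 0 | (((x - s) < max(-1, -4)) && (max(y, x) >= (x + s))): true | x := 8 | result 11
eval_b: s := 4 | u := 3 | ((((y - u) + min(x, s)) < (9 - s)) || (min(z, 1) == min(4, s))): true | y := 0 | (((x - s) < max(-1, -4)) && (max(y, x) >= (x + s))): true | x := 8 | result 10
verdict: not equivalent; witness: x=-5, y=-5, z=2


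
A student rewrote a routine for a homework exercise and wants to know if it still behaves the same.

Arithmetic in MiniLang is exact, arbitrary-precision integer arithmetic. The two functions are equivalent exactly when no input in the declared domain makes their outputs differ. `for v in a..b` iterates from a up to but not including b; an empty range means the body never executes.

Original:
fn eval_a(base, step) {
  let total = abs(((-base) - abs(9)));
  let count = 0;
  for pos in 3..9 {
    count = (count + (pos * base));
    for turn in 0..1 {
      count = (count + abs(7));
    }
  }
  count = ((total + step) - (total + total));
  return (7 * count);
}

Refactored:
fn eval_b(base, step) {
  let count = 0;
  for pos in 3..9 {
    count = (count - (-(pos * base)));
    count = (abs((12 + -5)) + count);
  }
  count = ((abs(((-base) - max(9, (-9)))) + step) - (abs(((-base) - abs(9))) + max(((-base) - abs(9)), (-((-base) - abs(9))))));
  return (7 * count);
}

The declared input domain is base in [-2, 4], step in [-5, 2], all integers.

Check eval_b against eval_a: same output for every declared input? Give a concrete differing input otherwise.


This is a faithful refactor — constant usage differs, and min/max/abs usage differs, and statement counts differ, and loop structure differs, and local variable names differ, and arithmetic usage differs, but the computed results match everywhere.
One worked example (base=1, step=-5) — eval_a: total=10, then count=0, then (pos=3), then count=3, then (turn=0), then count=10, then (pos=4), then count=14, then (turn=0), then count=21, then (pos=5), then count=26, then (turn=0), then count=33, then (pos=6), then count=39, then (turn=0), then count=46, then (pos=7), then count=53, then (turn=0), then count=60, then (pos=8), then count=68, then (turn=0), then count=75, then count=-15, then returns -105; eval_b: count=0, then (pos=3), then count=3, then count=10, then (pos=4), then count=14, then count=21, then (pos=5), then count=26, then count=33, then (pos=6), then count=39, then count=46, then (pos=7), then count=53, then count=60, then (pos=8), then count=68, then count=75, then count=-15, then returns -105; agreement on -105.
An exhaustive pass over the 56 declared inputs shows identical outputs.
verdict: equivalent


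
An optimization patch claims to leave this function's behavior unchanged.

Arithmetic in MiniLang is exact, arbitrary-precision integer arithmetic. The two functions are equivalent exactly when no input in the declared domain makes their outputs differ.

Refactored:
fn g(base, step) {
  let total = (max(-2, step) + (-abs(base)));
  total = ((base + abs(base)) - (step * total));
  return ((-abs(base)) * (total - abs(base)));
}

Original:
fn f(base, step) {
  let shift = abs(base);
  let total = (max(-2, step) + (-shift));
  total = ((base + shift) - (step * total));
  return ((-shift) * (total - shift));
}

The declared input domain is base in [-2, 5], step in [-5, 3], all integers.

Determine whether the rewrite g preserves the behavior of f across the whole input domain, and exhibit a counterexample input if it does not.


This is a faithful refactor — local variable names differ, min/max/abs usage differs, statement counts differ, but the computed results match everywhere.
Spot check at base=1, step=3 — f: shift becomes 1; next total becomes 2; next total becomes -4; next final value 5. g: total becomes 2; next total becomes -4; next final value 5. Both give 5.
Sweeping the whole domain (72 inputs) finds no disagreement.
verdict: equivalent


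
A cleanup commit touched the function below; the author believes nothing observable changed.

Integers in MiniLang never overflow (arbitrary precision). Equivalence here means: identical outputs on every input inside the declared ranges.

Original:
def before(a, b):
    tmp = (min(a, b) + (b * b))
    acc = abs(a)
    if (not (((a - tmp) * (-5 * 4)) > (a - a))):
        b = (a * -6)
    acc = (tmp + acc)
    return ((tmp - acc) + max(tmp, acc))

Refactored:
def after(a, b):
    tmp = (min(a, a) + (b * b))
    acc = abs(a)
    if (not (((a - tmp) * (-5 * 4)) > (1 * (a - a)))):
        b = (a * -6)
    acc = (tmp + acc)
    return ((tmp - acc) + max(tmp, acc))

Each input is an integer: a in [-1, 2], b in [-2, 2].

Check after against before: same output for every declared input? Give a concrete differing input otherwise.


The rewrite breaks on a=-1, b=-2, where the results are 2 and 3.
before: tmp := 2 | acc := 1 | (not (((a - tmp) * (-5 * 4)) > (a - a))): false | acc := 3 | result 2
after: tmp := 3 | acc := 1 | (not (((a - tmp) * (-5 * 4)) > (1 * (a - a)))): false | acc := 4 | result 3
verdict: not equivalent; witness: a=-1, b=-2


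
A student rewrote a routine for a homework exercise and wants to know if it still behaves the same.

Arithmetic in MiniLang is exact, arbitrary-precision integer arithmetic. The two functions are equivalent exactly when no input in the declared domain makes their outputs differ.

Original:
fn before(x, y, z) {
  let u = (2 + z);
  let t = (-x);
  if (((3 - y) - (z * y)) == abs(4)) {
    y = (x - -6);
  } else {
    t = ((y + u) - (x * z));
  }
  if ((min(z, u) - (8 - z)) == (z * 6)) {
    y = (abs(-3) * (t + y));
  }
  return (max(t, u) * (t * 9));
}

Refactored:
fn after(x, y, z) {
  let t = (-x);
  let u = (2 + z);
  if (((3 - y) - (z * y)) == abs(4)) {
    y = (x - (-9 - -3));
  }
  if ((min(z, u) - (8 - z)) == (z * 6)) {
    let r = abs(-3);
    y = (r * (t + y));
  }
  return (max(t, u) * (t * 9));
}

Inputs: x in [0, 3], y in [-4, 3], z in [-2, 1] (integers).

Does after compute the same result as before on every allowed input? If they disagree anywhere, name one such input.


These are not equivalent — on x=0, y=-4, z=-1 the outputs split (-27 vs 0).
before: u becomes 1; next t becomes 0; next (((3 - y) - (z * y)) == abs(4)) evaluates to false; next t becomes -3; next ((min(z, u) - (8 - z)) == (z * 6)) evaluates to false; next final value -27
after: t becomes 0; next u becomes 1; next (((3 - y) - (z * y)) == abs(4)) evaluates to false; next ((min(z, u) - (8 - z)) == (z * 6)) evaluates to false; next final value 0
verdict: not equivalent; witness: x=0, y=-4, z=-1


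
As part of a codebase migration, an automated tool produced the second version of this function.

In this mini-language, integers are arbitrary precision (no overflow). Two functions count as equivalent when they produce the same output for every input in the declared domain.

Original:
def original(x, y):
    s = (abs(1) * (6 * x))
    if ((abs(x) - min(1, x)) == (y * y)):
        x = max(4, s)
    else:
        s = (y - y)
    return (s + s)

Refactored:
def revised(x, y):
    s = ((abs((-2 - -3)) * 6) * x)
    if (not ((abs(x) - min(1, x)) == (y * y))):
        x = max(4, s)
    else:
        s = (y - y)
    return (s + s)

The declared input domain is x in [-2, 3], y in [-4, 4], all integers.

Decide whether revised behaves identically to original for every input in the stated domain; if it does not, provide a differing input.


Evaluate both at x=-2, y=-4.
original: s becomes -12; next ((abs(x) - min(1, x)) == (y * y)) evaluates to false; next s becomes 0; next final value 0
revised: s becomes -12; next (not ((abs(x) - min(1, x)) == (y * y))) evaluates to true; next x becomes 4; next final value -24
0 and -24 differ, so these are not the same function on this domain.
verdict: not equivalent; witness: x=-2, y=-4


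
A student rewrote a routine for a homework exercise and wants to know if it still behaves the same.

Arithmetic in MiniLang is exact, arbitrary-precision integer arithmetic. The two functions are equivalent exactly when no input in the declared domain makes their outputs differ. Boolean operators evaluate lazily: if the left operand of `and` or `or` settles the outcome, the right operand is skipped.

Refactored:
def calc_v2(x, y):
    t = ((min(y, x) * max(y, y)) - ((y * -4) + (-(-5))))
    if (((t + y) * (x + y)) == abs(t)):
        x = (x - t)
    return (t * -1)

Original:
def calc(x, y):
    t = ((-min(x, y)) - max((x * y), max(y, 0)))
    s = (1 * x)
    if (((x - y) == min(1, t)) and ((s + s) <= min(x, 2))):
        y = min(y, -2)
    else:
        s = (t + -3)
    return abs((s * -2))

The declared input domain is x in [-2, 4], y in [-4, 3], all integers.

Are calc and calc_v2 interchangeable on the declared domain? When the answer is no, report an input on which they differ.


These are not equivalent — on x=-2, y=-4 the outputs split (14 vs 5).
calc: t=-4, then s=-2, then (((x - y) == min(1, t)) and ((s + s) <= min(x, 2))) is false, then s=-7, then returns 14
calc_v2: t=-5, then (((t + y) * (x + y)) == abs(t)) is false, then returns 5
verdict: not equivalent; witness: x=-2, y=-4


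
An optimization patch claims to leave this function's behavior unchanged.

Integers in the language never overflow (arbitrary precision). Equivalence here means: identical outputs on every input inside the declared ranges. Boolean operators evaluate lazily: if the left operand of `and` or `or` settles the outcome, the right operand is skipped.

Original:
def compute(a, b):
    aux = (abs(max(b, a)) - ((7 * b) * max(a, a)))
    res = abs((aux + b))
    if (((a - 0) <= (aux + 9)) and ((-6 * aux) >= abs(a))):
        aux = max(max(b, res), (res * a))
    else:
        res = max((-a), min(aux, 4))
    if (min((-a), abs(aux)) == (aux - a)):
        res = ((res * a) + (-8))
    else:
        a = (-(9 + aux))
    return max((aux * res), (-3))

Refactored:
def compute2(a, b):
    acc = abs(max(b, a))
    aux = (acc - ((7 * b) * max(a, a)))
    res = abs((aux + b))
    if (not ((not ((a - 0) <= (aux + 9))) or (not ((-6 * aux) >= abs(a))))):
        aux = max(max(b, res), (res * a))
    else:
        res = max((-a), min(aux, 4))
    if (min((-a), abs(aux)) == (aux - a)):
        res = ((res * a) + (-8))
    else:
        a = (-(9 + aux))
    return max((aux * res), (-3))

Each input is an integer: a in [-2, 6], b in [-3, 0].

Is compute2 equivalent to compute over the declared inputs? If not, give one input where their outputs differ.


Differences: local variable names differ; boolean connective usage differs; statement counts differ — yet all 36 inputs agree.
verdict: equivalent


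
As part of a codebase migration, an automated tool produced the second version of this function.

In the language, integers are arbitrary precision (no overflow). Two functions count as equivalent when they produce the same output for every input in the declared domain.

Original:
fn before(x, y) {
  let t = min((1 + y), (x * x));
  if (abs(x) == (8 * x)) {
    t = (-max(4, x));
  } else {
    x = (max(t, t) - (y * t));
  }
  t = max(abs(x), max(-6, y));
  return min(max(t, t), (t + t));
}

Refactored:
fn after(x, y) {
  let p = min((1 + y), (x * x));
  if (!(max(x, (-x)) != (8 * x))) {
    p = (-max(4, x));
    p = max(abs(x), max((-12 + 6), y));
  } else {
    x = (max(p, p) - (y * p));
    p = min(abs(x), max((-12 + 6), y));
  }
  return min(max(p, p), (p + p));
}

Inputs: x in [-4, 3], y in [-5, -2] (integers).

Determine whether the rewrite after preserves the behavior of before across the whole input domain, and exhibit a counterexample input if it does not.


Not equivalent: x=-4, y=-5 separates them (24 vs -10).
before: t=-4, then (abs(x) == (8 * x)) is false, then x=-24, then t=24, then returns 24
after: p=-4, then (!(max(x, (-x)) != (8 * x))) is false, then x=-24, then p=-5, then returns -10
verdict: not equivalent; witness: x=-4, y=-5


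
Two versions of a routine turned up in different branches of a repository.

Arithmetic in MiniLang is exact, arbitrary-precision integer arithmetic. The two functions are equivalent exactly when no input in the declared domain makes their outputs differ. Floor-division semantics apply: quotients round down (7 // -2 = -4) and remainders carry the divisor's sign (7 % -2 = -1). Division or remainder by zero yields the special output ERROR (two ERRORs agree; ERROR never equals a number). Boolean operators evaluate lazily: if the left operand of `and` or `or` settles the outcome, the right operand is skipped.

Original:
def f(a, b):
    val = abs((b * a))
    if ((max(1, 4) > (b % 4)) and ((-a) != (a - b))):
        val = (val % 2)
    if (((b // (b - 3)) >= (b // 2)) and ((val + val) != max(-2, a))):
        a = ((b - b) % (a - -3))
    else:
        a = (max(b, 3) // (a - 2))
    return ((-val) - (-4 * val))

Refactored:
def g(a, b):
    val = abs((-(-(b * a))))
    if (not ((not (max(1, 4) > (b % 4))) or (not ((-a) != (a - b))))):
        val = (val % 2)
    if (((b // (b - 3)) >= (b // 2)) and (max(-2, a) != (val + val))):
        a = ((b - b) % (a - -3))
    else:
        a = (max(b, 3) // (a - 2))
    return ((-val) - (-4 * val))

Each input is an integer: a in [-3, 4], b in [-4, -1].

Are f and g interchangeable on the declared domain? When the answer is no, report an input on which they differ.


Side by side, the visible changes include: boolean connective usage differs.
One worked example (a=-3, b=-1) — f: val becomes 3; next ((max(1, 4) > (b % 4)) and ((-a) != (a - b))) evaluates to true; next val becomes 1; next (((b // (b - 3)) >= (b // 2)) and ((val + val) != max(-2, a))) evaluates to true; next hits division by zero so the output is ERROR; g: val becomes 3; next (not ((not (max(1, 4) > (b % 4))) or (not ((-a) != (a - b))))) evaluates to true; next val becomes 1; next (((b // (b - 3)) >= (b // 2)) and (max(-2, a) != (val + val))) evaluates to true; next hits division by zero so the output is ERROR; agreement on ERROR.
Checked all 32 inputs in the declared domain: the outputs agree on every one.
verdict: equivalent


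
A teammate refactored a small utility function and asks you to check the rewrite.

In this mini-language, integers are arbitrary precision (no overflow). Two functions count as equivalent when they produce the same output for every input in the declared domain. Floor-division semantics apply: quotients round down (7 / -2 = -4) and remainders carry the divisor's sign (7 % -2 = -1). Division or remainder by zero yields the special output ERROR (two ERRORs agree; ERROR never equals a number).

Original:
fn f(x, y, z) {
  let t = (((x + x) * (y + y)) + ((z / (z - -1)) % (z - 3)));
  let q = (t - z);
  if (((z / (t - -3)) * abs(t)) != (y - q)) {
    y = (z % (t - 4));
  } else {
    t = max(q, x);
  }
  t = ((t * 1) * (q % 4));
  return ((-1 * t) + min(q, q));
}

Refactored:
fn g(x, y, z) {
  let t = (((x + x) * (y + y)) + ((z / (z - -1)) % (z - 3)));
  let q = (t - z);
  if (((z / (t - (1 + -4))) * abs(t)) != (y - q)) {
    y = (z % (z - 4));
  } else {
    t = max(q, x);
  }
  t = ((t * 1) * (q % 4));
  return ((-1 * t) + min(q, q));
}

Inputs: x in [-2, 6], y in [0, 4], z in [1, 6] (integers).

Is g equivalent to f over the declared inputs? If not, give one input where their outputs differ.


There is a counterexample at x=-2, y=0, z=4: -4 on one side, ERROR on the other.
f: t := 0 | q := -4 | (((z / (t - -3)) * abs(t)) != (y - q)): true | y := 0 | t := 0 | result -4
g: t := 0 | q := -4 | (((z / (t - (1 + -4))) * abs(t)) != (y - q)): true | divide-by-zero, output ERROR
verdict: not equivalent; witness: x=-2, y=0, z=4
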